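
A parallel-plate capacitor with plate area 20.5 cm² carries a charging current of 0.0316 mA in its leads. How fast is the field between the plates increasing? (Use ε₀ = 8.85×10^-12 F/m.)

1.74×10^9 V/(m·s)

The displacement current between the plates equals the conduction current, I_d = 0.0316 mA.
Since I_d = ε₀ A dE/dt, dE/dt = I_d/(ε₀A) = (3.16×10^-5)/((8.85×10^-12)(2.05×10^-3)) = 1.74×10^9 V/(m·s).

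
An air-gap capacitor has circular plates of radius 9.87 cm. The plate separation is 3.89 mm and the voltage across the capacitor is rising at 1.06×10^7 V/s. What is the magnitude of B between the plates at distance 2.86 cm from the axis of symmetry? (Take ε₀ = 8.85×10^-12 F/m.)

I_d = C dV/dt with C = ε₀πR²/d = 6.962×10^-11 F, so I_d = (6.962×10^-11)(1.06×10^7) = 7.380×10^-4 A.
For r < R the Ampère–Maxwell law gives B(2πr) = μ₀ I_d (r²/R²), so B = μ₀ I_d r/(2πR²) = (4π×10^-7)(7.380×10^-4)(0.0286)/(2π·0.0987²) = 4.33×10^-10 T.

4.33×10^-10 T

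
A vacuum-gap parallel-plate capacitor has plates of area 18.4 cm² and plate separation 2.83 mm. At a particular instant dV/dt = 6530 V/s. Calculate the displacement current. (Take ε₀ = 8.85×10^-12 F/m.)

3.76×10^-8 A

The field between the plates is E = V/d, so dE/dt = (6530)/(2.83×10^-3 m) = 2.307×10^6 V/(m·s).
I_d = ε₀ A (dE/dt) = (8.85×10^-12)(1.84×10^-3)(2.307×10^6) = 3.76×10^-8 A.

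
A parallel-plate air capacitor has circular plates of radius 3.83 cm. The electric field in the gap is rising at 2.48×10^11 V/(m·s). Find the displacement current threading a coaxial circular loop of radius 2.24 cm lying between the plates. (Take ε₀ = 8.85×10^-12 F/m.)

3.46×10^-3 A

Total displacement current: I_d = ε₀(πR²)(dE/dt) = (8.85×10^-12)(4.608×10^-3)(2.48×10^11) = 0.01011 A.
Since J_d is uniform, the enclosed fraction is (r/R)² = 0.3421, giving I_d,enc = 3.46×10^-3 A.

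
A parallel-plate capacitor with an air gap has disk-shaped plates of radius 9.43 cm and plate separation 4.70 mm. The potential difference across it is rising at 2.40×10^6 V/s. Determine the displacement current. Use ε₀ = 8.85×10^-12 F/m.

The field between the plates is E = V/d, so dE/dt = (2.40×10^6)/(4.70×10^-3 m) = 5.106×10^8 V/(m·s).
I_d = ε₀ A (dE/dt) = (8.85×10^-12)(0.02794)(5.106×10^8) = 1.26×10^-4 A.

1.26×10^-4 A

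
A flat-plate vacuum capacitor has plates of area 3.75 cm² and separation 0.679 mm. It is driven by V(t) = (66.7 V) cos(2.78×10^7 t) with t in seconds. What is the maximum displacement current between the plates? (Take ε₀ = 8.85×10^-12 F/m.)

9.06×10^-3 A

C = ε₀A/d = (8.85×10^-12)(3.75×10^-4)/(6.79×10^-4) = 4.888×10^-12 F; ω = 2.78×10^7 rad/s.
I_d = C dV/dt, so |I_d|_max = C V₀ ω = (4.888×10^-12)(66.7)(2.78×10^7) = 9.06×10^-3 A.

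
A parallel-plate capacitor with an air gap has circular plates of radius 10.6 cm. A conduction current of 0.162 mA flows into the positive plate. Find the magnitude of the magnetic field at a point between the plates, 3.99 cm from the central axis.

No conduction current crosses the gap, so I_d there equals the 1.62×10^-4 A in the leads.
An Ampèrian loop of radius r encloses a fraction (r/R)² of I_d. Then B·2πr = μ₀ I_d (r/R)², giving B = μ₀ I_d r/(2πR²) = 1.15×10^-10 T.

1.15×10^-10 T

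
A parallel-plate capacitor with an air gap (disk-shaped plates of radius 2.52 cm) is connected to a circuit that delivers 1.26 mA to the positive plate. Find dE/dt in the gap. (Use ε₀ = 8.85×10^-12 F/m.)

Charge continuity gives I_d = I = 1.26×10^-3 A between the plates.
Then dE/dt = I_d/(ε₀A) = 7.14×10^10 V/(m·s).

7.14×10^10 V/(m·s)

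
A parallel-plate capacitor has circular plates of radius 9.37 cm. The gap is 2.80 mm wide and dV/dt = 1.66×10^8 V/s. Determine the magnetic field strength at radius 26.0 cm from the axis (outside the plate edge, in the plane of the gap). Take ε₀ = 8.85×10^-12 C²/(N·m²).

1.11×10^-8 T

dE/dt = (dV/dt)/d = 5.929×10^10 V/(m·s); I_d = ε₀(πR²)(dE/dt) = (8.85×10^-12)(0.02758)(5.929×10^10) = 0.01447 A.
Outside the plates the loop encloses all of I_d, so B·2πr = μ₀ I_d and B = 1.11×10^-8 T.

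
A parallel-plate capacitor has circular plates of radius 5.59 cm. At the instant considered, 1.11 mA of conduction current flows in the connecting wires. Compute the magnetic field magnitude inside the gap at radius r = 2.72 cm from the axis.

1.93×10^-9 T

No conduction current crosses the gap, so I_d there equals the 1.11×10^-3 A in the leads.
∮B·dl = μ₀ I_d,enc with I_d,enc = I_d r²/R² = 2.628×10^-4 A; so B = μ₀ I_d,enc/(2πr) = 1.93×10^-9 T.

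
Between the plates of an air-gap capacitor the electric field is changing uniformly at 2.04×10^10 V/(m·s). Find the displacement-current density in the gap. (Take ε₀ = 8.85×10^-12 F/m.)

0.181 A/m²

J_d = ε₀ dE/dt = (8.85×10^-12)(2.04×10^10) = 0.181 A/m².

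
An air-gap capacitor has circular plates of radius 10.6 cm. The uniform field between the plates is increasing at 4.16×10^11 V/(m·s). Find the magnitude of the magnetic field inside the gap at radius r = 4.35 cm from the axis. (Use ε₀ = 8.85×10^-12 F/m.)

Through the whole plate area (πR² = 0.03530 m²), I_d = ε₀ πR² dE/dt = 0.1300 A.
For r < R the Ampère–Maxwell law gives B(2πr) = μ₀ I_d (r²/R²), so B = μ₀ I_d r/(2πR²) = (4π×10^-7)(0.1300)(0.0435)/(2π·0.106²) = 1.01×10^-7 T.

1.01×10^-7 T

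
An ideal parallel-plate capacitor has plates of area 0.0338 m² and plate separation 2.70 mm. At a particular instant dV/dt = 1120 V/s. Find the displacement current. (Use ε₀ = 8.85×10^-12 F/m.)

E = V/d so dE/dt = (dV/dt)/d = 4.148×10^5 V/(m·s), and I_d = ε₀ A dE/dt = (8.85×10^-12)(0.0338)(4.148×10^5) = 1.24×10^-7 A.

1.24×10^-7 A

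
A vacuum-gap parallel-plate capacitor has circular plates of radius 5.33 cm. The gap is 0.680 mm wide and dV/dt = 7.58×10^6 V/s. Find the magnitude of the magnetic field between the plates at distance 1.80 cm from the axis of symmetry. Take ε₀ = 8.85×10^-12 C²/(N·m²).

1.12×10^-9 T

With E = V/d, dE/dt = 1.115×10^10 V/(m·s) and πR² = 8.925×10^-3 m², giving I_d = ε₀ πR² dE/dt = 8.807×10^-4 A.
For r < R the Ampère–Maxwell law gives B(2πr) = μ₀ I_d (r²/R²), so B = μ₀ I_d r/(2πR²) = (4π×10^-7)(8.807×10^-4)(0.0180)/(2π·0.0533²) = 1.12×10^-9 T.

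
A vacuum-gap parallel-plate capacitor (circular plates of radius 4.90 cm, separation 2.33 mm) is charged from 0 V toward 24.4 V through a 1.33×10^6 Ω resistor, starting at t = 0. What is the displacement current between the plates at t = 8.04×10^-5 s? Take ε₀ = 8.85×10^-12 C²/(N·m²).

C = ε₀A/d = (8.85×10^-12)(7.543×10^-3)/(2.33×10^-3) = 2.865×10^-11 F and τ = RC = 3.810×10^-5 s. I_d in the gap equals the RC charging current.
I_d(t) = (V₀/R) e^(−t/τ) = 1.835×10^-5 · e^(−2.110) = 2.22×10^-6 A.

2.22×10^-6 A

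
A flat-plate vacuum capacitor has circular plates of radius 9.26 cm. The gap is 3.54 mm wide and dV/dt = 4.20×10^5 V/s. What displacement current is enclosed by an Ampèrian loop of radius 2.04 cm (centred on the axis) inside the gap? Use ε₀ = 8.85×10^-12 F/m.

1.37×10^-6 A

dE/dt = (dV/dt)/d = 1.186×10^8 V/(m·s); I_d = ε₀(πR²)(dE/dt) = (8.85×10^-12)(0.02694)(1.186×10^8) = 2.828×10^-5 A.
Since J_d is uniform, the enclosed fraction is (r/R)² = 0.04853, giving I_d,enc = 1.37×10^-6 A.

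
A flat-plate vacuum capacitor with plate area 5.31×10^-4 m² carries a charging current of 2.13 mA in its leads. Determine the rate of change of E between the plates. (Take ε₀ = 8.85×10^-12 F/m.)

The displacement current between the plates equals the conduction current, I_d = 2.13 mA.
Then dE/dt = I_d/(ε₀A) = 4.53×10^11 V/(m·s).

4.53×10^11 V/(m·s)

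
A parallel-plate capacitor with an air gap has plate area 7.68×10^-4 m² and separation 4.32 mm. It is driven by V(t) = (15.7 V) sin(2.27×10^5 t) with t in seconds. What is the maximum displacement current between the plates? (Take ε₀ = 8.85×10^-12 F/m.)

C = ε₀A/d = (8.85×10^-12)(7.68×10^-4)/(4.32×10^-3) = 1.573×10^-12 F; ω = 2.27×10^5 rad/s.
I_d = C dV/dt, so |I_d|_max = C V₀ ω = (1.573×10^-12)(15.7)(2.27×10^5) = 5.61×10^-6 A.

5.61×10^-6 A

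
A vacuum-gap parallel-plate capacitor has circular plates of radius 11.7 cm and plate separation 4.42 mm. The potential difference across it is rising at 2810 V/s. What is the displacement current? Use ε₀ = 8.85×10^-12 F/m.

2.42×10^-7 A

E = V/d so dE/dt = (dV/dt)/d = 6.357×10^5 V/(m·s), and I_d = ε₀ A dE/dt = (8.85×10^-12)(0.04301)(6.357×10^5) = 2.42×10^-7 A.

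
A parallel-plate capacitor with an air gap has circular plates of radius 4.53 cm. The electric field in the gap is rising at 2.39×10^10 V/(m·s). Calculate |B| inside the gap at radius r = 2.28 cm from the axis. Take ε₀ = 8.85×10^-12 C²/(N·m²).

3.03×10^-9 T

Through the whole plate area (πR² = 6.447×10^-3 m²), I_d = ε₀ πR² dE/dt = 1.364×10^-3 A.
∮B·dl = μ₀ I_d,enc with I_d,enc = I_d r²/R² = 3.455×10^-4 A; so B = μ₀ I_d,enc/(2πr) = 3.03×10^-9 T.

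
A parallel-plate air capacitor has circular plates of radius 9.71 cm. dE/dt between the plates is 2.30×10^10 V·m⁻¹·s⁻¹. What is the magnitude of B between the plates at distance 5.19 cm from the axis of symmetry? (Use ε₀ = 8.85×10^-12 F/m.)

6.64×10^-9 T

Total displacement current: I_d = ε₀(πR²)(dE/dt) = (8.85×10^-12)(0.02962)(2.30×10^10) = 6.029×10^-3 A.
∮B·dl = μ₀ I_d,enc with I_d,enc = I_d r²/R² = 1.722×10^-3 A; so B = μ₀ I_d,enc/(2πr) = 6.64×10^-9 T.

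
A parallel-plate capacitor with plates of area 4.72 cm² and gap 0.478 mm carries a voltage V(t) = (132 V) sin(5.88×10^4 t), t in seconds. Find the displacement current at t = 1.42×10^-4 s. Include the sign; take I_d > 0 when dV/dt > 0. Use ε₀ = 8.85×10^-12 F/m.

dV/dt = (132)(5.88×10^4)·cos(8.3496) = -3.691×10^6 V/s.
I_d = C dV/dt with C = ε₀A/d = (8.85×10^-12)(4.72×10^-4)/(4.78×10^-4) = 8.739×10^-12 F, so I_d = (8.739×10^-12)(-3.691×10^6) = -3.23×10^-5 A.

-3.23×10^-5 A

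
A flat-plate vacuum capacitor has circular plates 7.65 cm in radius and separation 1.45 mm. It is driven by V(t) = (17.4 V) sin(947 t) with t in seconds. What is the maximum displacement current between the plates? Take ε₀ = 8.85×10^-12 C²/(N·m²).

1.85×10^-6 A

(dE/dt)_max = V₀ω/d = 1.136×10^7 V/(m·s); ω = 947 rad/s.
I_d,max = ε₀ A (dE/dt)_max = (8.85×10^-12)(0.01839)(1.136×10^7) = 1.85×10^-6 A.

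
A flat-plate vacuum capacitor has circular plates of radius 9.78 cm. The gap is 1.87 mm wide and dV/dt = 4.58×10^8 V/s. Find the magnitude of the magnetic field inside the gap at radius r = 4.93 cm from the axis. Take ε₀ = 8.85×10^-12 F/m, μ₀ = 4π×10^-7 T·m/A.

I_d = C dV/dt with C = ε₀πR²/d = 1.422×10^-10 F, so I_d = (1.422×10^-10)(4.58×10^8) = 0.06513 A.
For r < R the Ampère–Maxwell law gives B(2πr) = μ₀ I_d (r²/R²), so B = μ₀ I_d r/(2πR²) = (4π×10^-7)(0.06513)(0.0493)/(2π·0.0978²) = 6.71×10^-8 T.

6.71×10^-8 T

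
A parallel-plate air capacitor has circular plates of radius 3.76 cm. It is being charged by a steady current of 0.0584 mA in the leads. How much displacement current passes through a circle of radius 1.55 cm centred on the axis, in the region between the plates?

No conduction current crosses the gap, so I_d there equals the 5.84×10^-5 A in the leads.
Through an area πr² the displacement current is I_d·(πr²/πR²) = I_d (r/R)² = 9.92×10^-6 A.

9.92×10^-6 A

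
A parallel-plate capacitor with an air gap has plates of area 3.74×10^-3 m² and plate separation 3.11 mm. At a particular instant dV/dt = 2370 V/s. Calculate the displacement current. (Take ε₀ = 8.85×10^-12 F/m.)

The field between the plates is E = V/d, so dE/dt = (2370)/(3.11×10^-3 m) = 7.621×10^5 V/(m·s).
I_d = ε₀ A (dE/dt) = (8.85×10^-12)(3.74×10^-3)(7.621×10^5) = 2.52×10^-8 A.

2.52×10^-8 A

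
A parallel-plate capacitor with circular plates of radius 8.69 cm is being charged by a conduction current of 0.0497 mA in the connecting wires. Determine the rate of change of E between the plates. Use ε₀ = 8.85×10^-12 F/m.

2.37×10^8 V/(m·s)

By continuity, I_d in the gap equals the 0.0497 mA flowing in the wire.
Since I_d = ε₀ A dE/dt, dE/dt = I_d/(ε₀A) = (4.97×10^-5)/((8.85×10^-12)(0.02372)) = 2.37×10^8 V/(m·s).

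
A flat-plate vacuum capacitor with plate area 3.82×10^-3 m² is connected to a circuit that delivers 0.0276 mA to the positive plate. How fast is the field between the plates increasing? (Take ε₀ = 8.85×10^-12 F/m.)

8.16×10^8 V/(m·s)

Charge continuity gives I_d = I = 2.76×10^-5 A between the plates.
Then dE/dt = I_d/(ε₀A) = 8.16×10^8 V/(m·s).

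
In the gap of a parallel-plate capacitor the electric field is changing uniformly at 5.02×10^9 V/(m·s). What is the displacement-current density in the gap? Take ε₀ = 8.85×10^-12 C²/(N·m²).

0.0444 A/m²

J_d = ε₀ dE/dt = (8.85×10^-12)(5.02×10^9) = 0.0444 A/m².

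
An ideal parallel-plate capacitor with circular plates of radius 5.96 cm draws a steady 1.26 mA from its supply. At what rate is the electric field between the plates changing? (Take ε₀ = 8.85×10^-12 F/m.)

By continuity, I_d in the gap equals the 1.26 mA flowing in the wire.
Inverting I_d = ε₀ A dE/dt gives dE/dt = 1.26×10^-3 / (8.85×10^-12 · 0.01116) = 1.28×10^10 V/(m·s).

1.28×10^10 V/(m·s)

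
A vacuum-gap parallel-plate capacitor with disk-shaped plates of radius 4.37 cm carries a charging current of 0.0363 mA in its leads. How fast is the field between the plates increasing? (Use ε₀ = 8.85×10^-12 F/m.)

Charge continuity gives I_d = I = 3.63×10^-5 A between the plates.
Then dE/dt = I_d/(ε₀A) = 6.84×10^8 V/(m·s).

6.84×10^8 V/(m·s)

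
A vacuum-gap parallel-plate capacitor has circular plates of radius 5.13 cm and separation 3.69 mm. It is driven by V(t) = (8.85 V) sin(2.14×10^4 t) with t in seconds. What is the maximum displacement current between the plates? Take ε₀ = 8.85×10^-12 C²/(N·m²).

3.76×10^-6 A

The displacement current equals the conduction current C dV/dt, which peaks at C V₀ ω.
With C = ε₀A/d = (8.85×10^-12)(8.268×10^-3)/(3.69×10^-3) = 1.983×10^-11 F and ω = 2.14×10^4 rad/s, I_d,max = (1.983×10^-11)(8.85)(2.14×10^4) = 3.76×10^-6 A.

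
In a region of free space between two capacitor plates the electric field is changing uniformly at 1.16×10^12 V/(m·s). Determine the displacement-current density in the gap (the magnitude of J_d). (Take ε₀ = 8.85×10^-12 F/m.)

10.3 A/m²

The displacement-current density is ε₀ ∂E/∂t = (8.85×10^-12)(1.16×10^12) = 10.3 A/m².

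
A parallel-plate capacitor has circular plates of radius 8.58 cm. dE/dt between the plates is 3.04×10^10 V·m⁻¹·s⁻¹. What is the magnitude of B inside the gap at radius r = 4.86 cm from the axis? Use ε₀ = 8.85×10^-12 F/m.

8.22×10^-9 T

Through the whole plate area (πR² = 0.02313 m²), I_d = ε₀ πR² dE/dt = 6.223×10^-3 A.
An Ampèrian loop of radius r encloses a fraction (r/R)² of I_d. Then B·2πr = μ₀ I_d (r/R)², giving B = μ₀ I_d r/(2πR²) = 8.22×10^-9 T.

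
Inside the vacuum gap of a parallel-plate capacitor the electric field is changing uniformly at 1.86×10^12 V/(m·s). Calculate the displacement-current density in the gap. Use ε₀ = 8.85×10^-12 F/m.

J_d = ε₀ dE/dt = (8.85×10^-12)(1.86×10^12) = 16.5 A/m².

16.5 A/m²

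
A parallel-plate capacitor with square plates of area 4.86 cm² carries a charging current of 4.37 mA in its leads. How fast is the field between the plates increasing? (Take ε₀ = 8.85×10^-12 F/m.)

1.02×10^12 V/(m·s)

Charge continuity gives I_d = I = 4.37×10^-3 A between the plates.
Then dE/dt = I_d/(ε₀A) = 1.02×10^12 V/(m·s).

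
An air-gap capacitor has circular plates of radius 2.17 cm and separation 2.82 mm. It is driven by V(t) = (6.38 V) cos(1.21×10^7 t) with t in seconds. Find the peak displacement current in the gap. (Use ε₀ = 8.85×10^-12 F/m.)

3.58×10^-4 A

C = ε₀A/d = (8.85×10^-12)(1.479×10^-3)/(2.82×10^-3) = 4.642×10^-12 F; ω = 1.21×10^7 rad/s.
I_d = C dV/dt, so |I_d|_max = C V₀ ω = (4.642×10^-12)(6.38)(1.21×10^7) = 3.58×10^-4 A.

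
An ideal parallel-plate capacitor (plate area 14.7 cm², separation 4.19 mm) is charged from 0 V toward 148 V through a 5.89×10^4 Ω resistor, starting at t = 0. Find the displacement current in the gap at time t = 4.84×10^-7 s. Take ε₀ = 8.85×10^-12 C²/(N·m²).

C = ε₀A/d = (8.85×10^-12)(1.47×10^-3)/(4.19×10^-3) = 3.105×10^-12 F, so τ = RC = 1.829×10^-7 s.
The conduction current is I(t) = (V₀/R) e^(−t/τ), and the displacement current between the plates equals it.
t/τ = 2.646; I_d = (148/5.89×10^4) · e^(−2.646) = (2.513×10^-3)(0.07093) = 1.78×10^-4 A.

1.78×10^-4 A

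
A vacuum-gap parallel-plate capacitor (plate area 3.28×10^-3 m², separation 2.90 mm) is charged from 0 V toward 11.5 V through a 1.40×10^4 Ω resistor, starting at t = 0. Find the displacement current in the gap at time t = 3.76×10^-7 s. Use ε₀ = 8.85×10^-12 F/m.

5.61×10^-5 A

C = ε₀A/d = (8.85×10^-12)(3.28×10^-3)/(2.90×10^-3) = 1.001×10^-11 F, so τ = RC = 1.401×10^-7 s.
The conduction current is I(t) = (V₀/R) e^(−t/τ), and the displacement current between the plates equals it.
t/τ = 2.684; I_d = (11.5/1.40×10^4) · e^(−2.684) = (8.214×10^-4)(0.06829) = 5.61×10^-5 A.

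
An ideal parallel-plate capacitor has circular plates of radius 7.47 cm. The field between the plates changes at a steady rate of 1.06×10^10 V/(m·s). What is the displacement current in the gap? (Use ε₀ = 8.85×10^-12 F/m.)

1.64×10^-3 A

The displacement current is ε₀ times dΦ_E/dt = ε₀ A dE/dt = (8.85×10^-12)(0.01753)(1.06×10^10) = 1.64×10^-3 A.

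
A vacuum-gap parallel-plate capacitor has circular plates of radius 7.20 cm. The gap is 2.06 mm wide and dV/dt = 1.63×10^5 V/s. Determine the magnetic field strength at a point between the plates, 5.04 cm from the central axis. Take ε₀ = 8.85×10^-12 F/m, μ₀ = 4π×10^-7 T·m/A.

2.22×10^-11 T

dE/dt = (dV/dt)/d = 7.913×10^7 V/(m·s); I_d = ε₀(πR²)(dE/dt) = (8.85×10^-12)(0.01629)(7.913×10^7) = 1.141×10^-5 A.
∮B·dl = μ₀ I_d,enc with I_d,enc = I_d r²/R² = 5.591×10^-6 A; so B = μ₀ I_d,enc/(2πr) = 2.22×10^-11 T.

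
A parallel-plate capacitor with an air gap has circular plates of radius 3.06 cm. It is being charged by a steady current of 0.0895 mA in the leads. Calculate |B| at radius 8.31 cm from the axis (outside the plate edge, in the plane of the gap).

By continuity the displacement current in the gap matches the conduction current: I_d = 8.95×10^-5 A.
For r ≥ R the full I_d is enclosed: B = μ₀ I_d/(2πr) = (4π×10^-7)(8.95×10^-5)/(2π·0.0831) = 2.15×10^-10 T.

2.15×10^-10 T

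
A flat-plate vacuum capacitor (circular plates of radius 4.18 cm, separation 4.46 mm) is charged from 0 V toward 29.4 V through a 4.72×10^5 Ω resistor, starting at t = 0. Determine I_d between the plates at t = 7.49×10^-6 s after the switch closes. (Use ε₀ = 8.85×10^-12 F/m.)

C = ε₀A/d = (8.85×10^-12)(5.489×10^-3)/(4.46×10^-3) = 1.089×10^-11 F, so τ = RC = 5.140×10^-6 s.
The conduction current is I(t) = (V₀/R) e^(−t/τ), and the displacement current between the plates equals it.
t/τ = 1.457; I_d = (29.4/4.72×10^5) · e^(−1.457) = (6.229×10^-5)(0.2329) = 1.45×10^-5 A.

1.45×10^-5 A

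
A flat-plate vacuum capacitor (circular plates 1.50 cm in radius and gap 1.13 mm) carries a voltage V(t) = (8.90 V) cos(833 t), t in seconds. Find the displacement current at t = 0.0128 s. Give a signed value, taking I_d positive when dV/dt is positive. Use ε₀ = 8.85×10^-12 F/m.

dE/dt = (V₀ω/d)·−sin(ωt) with ωt = 10.6624 rad: (8.90)(833)(0.9450)/(1.13×10^-3) = 6.200×10^6 V/(m·s).
I_d = ε₀ A dE/dt = (8.85×10^-12)(7.069×10^-4)(6.200×10^6) = 3.88×10^-8 A.

3.88×10^-8 A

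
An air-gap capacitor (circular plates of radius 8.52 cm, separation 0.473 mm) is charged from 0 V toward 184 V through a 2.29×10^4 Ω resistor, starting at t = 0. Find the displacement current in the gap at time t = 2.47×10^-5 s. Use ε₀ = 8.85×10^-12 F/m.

With C = ε₀A/d = (8.85×10^-12)(0.02280)/(4.73×10^-4) = 4.266×10^-10 F, the time constant is τ = RC = 9.769×10^-6 s, so t/τ = 2.528 and e^(−t/τ) = 0.07982.
I_d = I_cond = (V₀/R) e^(−t/τ) = (8.035×10^-3)(0.07982) = 6.41×10^-4 A.

6.41×10^-4 A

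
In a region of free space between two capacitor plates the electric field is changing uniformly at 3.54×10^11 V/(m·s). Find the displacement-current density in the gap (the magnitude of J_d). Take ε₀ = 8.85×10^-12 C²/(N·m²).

J_d = ε₀ dE/dt = (8.85×10^-12)(3.54×10^11) = 3.13 A/m².

3.13 A/m²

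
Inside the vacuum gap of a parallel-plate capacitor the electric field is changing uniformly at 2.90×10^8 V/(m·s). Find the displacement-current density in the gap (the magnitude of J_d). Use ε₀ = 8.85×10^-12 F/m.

J_d = ε₀ ∂E/∂t, so J_d = 2.57×10^-3 A/m².

2.57×10^-3 A/m²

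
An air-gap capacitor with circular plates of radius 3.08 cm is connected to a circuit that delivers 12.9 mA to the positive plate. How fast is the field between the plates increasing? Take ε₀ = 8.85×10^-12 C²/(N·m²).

4.89×10^11 V/(m·s)

By continuity, I_d in the gap equals the 12.9 mA flowing in the wire.
Then dE/dt = I_d/(ε₀A) = 4.89×10^11 V/(m·s).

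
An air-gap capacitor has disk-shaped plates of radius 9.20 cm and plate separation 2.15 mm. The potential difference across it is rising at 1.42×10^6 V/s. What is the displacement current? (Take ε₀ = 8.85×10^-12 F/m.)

1.55×10^-4 A

E = V/d so dE/dt = (dV/dt)/d = 6.605×10^8 V/(m·s), and I_d = ε₀ A dE/dt = (8.85×10^-12)(0.02659)(6.605×10^8) = 1.55×10^-4 A.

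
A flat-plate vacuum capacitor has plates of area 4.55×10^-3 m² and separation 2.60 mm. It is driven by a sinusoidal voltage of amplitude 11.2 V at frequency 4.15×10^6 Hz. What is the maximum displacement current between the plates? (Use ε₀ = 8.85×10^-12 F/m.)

4.52×10^-3 A

The displacement current equals the conduction current C dV/dt, which peaks at C V₀ ω.
With C = ε₀A/d = (8.85×10^-12)(4.55×10^-3)/(2.60×10^-3) = 1.549×10^-11 F and ω = 2πf = 2.608×10^7 rad/s, I_d,max = (1.549×10^-11)(11.2)(2.608×10^7) = 4.52×10^-3 A.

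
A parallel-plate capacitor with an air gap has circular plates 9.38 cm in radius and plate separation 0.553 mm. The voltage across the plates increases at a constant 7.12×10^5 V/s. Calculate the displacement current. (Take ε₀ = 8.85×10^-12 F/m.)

The displacement current equals the charging current C dV/dt. With C = ε₀A/d = (8.85×10^-12)(0.02764)/(5.53×10^-4) = 4.423×10^-10 F, I_d = (4.423×10^-10)(7.12×10^5) = 3.15×10^-4 A.

3.15×10^-4 A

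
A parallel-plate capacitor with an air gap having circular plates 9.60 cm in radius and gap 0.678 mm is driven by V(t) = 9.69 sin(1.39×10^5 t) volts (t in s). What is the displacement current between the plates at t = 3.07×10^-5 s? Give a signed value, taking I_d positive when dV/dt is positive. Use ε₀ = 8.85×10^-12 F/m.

-2.19×10^-4 A

dV/dt = (9.69)(1.39×10^5)·cos(4.2673) = -5.799×10^5 V/s.
I_d = C dV/dt with C = ε₀A/d = (8.85×10^-12)(0.02895)/(6.78×10^-4) = 3.779×10^-10 F, so I_d = (3.779×10^-10)(-5.799×10^5) = -2.19×10^-4 A.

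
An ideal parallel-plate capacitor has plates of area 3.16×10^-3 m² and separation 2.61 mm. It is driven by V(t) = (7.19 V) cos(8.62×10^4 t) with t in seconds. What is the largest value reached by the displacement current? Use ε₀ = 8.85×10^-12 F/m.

6.64×10^-6 A

C = ε₀A/d = (8.85×10^-12)(3.16×10^-3)/(2.61×10^-3) = 1.071×10^-11 F; ω = 8.62×10^4 rad/s.
I_d = C dV/dt, so |I_d|_max = C V₀ ω = (1.071×10^-11)(7.19)(8.62×10^4) = 6.64×10^-6 A.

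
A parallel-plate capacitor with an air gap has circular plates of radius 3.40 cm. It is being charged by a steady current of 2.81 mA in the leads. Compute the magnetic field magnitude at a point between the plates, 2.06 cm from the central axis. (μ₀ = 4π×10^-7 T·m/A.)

1.00×10^-8 T

No conduction current crosses the gap, so I_d there equals the 2.81×10^-3 A in the leads.
∮B·dl = μ₀ I_d,enc with I_d,enc = I_d r²/R² = 1.032×10^-3 A; so B = μ₀ I_d,enc/(2πr) = 1.00×10^-8 T.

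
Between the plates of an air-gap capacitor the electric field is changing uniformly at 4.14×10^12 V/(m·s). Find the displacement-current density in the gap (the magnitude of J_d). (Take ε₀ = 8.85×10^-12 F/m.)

36.6 A/m²

J_d = ε₀ ∂E/∂t, so J_d = 36.6 A/m².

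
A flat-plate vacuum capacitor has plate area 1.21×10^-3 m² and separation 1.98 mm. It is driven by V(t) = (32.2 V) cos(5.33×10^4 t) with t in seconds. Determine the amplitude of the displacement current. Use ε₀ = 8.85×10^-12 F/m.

(dE/dt)_max = V₀ω/d = 8.668×10^8 V/(m·s); ω = 5.33×10^4 rad/s.
I_d,max = ε₀ A (dE/dt)_max = (8.85×10^-12)(1.21×10^-3)(8.668×10^8) = 9.28×10^-6 A.

9.28×10^-6 A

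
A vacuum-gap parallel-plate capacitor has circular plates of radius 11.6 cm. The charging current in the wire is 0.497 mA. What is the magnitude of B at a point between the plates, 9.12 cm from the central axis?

6.74×10^-10 T

By continuity the displacement current in the gap matches the conduction current: I_d = 4.97×10^-4 A.
For r < R the Ampère–Maxwell law gives B(2πr) = μ₀ I_d (r²/R²), so B = μ₀ I_d r/(2πR²) = (4π×10^-7)(4.97×10^-4)(0.0912)/(2π·0.116²) = 6.74×10^-10 T.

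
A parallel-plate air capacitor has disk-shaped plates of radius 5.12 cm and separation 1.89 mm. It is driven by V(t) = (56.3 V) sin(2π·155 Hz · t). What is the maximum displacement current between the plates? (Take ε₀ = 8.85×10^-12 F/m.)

The displacement current equals the conduction current C dV/dt, which peaks at C V₀ ω.
With C = ε₀A/d = (8.85×10^-12)(8.235×10^-3)/(1.89×10^-3) = 3.856×10^-11 F and ω = 2πf = 973.9 rad/s, I_d,max = (3.856×10^-11)(56.3)(973.9) = 2.11×10^-6 A.

2.11×10^-6 A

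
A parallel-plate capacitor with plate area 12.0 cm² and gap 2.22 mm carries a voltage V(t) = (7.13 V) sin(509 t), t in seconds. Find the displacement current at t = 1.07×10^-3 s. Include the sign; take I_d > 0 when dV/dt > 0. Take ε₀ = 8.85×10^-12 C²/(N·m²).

C = ε₀A/d = (8.85×10^-12)(1.20×10^-3)/(2.22×10^-3) = 4.784×10^-12 F. dV/dt = V₀ω·cos(ωt); at ωt = 0.54463 rad this factor is 0.8553.
I_d = C dV/dt = (4.784×10^-12)(7.13)(509)(0.8553) = 1.48×10^-8 A.

1.48×10^-8 A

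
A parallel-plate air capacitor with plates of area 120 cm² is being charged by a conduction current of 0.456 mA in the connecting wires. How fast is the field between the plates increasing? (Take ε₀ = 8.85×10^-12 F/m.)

The displacement current between the plates equals the conduction current, I_d = 0.456 mA.
Inverting I_d = ε₀ A dE/dt gives dE/dt = 4.56×10^-4 / (8.85×10^-12 · 0.0120) = 4.29×10^9 V/(m·s).

4.29×10^9 V/(m·s)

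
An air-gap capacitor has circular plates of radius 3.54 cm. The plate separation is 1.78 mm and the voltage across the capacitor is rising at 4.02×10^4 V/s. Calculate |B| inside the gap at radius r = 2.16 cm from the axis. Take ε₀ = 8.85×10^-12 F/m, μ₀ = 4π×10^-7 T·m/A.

2.71×10^-12 T

dE/dt = (dV/dt)/d = 2.258×10^7 V/(m·s); I_d = ε₀(πR²)(dE/dt) = (8.85×10^-12)(3.937×10^-3)(2.258×10^7) = 7.867×10^-7 A.
An Ampèrian loop of radius r encloses a fraction (r/R)² of I_d. Then B·2πr = μ₀ I_d (r/R)², giving B = μ₀ I_d r/(2πR²) = 2.71×10^-12 T.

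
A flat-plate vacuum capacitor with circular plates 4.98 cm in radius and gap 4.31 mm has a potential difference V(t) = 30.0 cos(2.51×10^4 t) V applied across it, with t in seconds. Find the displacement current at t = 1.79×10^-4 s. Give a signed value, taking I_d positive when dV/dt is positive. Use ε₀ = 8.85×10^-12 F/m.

dV/dt = (30.0)(2.51×10^4)·−sin(4.4929) = 7.349×10^5 V/s.
I_d = C dV/dt with C = ε₀A/d = (8.85×10^-12)(7.791×10^-3)/(4.31×10^-3) = 1.600×10^-11 F, so I_d = (1.600×10^-11)(7.349×10^5) = 1.18×10^-5 A.

1.18×10^-5 A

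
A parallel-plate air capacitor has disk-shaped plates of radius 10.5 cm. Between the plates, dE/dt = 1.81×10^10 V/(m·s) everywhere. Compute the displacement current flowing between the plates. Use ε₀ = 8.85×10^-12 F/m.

5.55×10^-3 A

I_d = ε₀ A (dE/dt) = (8.85×10^-12)(0.03464 m²)(1.81×10^10) = 5.55×10^-3 A.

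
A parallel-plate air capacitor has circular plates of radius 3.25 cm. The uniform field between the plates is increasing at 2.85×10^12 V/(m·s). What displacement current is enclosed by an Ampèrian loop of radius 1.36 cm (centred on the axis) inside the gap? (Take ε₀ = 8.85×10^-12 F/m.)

0.0147 A

Total displacement current: I_d = ε₀(πR²)(dE/dt) = (8.85×10^-12)(3.318×10^-3)(2.85×10^12) = 0.08369 A.
Through an area πr² the displacement current is I_d·(πr²/πR²) = I_d (r/R)² = 0.0147 A.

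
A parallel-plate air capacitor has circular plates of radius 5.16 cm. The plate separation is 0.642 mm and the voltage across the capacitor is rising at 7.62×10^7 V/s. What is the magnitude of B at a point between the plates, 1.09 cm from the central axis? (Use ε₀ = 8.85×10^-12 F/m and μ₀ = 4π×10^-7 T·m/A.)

With E = V/d, dE/dt = 1.187×10^11 V/(m·s) and πR² = 8.365×10^-3 m², giving I_d = ε₀ πR² dE/dt = 8.787×10^-3 A.
An Ampèrian loop of radius r encloses a fraction (r/R)² of I_d. Then B·2πr = μ₀ I_d (r/R)², giving B = μ₀ I_d r/(2πR²) = 7.19×10^-9 T.

7.19×10^-9 T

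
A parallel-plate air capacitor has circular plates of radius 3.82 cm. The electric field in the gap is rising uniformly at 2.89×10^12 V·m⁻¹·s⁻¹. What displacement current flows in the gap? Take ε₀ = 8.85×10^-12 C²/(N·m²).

With a uniform field, Φ_E = EA, so I_d = ε₀ A dE/dt = 0.117 A.

0.117 A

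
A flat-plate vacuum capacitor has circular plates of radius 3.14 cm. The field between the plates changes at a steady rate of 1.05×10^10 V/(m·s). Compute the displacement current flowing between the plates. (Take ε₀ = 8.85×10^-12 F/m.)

2.88×10^-4 A

The displacement current is ε₀ times dΦ_E/dt = ε₀ A dE/dt = (8.85×10^-12)(3.097×10^-3)(1.05×10^10) = 2.88×10^-4 A.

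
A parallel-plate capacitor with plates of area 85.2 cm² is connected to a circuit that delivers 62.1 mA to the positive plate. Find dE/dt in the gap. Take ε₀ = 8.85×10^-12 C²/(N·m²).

8.24×10^11 V/(m·s)

By continuity, I_d in the gap equals the 62.1 mA flowing in the wire.
Inverting I_d = ε₀ A dE/dt gives dE/dt = 0.0621 / (8.85×10^-12 · 8.52×10^-3) = 8.24×10^11 V/(m·s).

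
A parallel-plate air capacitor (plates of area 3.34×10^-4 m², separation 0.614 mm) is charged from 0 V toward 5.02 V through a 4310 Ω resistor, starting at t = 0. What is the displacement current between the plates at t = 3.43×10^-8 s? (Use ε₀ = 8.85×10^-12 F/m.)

C = ε₀A/d = (8.85×10^-12)(3.34×10^-4)/(6.14×10^-4) = 4.814×10^-12 F, so τ = RC = 2.075×10^-8 s.
The conduction current is I(t) = (V₀/R) e^(−t/τ), and the displacement current between the plates equals it.
t/τ = 1.653; I_d = (5.02/4310) · e^(−1.653) = (1.165×10^-3)(0.1915) = 2.23×10^-4 A.

2.23×10^-4 A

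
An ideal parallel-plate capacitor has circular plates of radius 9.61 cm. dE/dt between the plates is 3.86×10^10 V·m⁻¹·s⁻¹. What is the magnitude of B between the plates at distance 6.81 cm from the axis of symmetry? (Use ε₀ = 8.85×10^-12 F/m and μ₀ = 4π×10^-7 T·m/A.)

Total displacement current: I_d = ε₀(πR²)(dE/dt) = (8.85×10^-12)(0.02901)(3.86×10^10) = 9.910×10^-3 A.
An Ampèrian loop of radius r encloses a fraction (r/R)² of I_d. Then B·2πr = μ₀ I_d (r/R)², giving B = μ₀ I_d r/(2πR²) = 1.46×10^-8 T.

1.46×10^-8 T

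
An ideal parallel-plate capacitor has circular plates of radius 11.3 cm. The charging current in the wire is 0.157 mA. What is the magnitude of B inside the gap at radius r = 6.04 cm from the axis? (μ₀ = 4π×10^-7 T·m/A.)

No conduction current crosses the gap, so I_d there equals the 1.57×10^-4 A in the leads.
∮B·dl = μ₀ I_d,enc with I_d,enc = I_d r²/R² = 4.486×10^-5 A; so B = μ₀ I_d,enc/(2πr) = 1.49×10^-10 T.

1.49×10^-10 T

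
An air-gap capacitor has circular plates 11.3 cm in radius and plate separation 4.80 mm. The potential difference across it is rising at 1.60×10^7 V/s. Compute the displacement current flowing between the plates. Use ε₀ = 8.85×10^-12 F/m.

C = ε₀A/d = (8.85×10^-12)(0.04011)/(4.80×10^-3) = 7.395×10^-11 F.
I_d = C dV/dt = (7.395×10^-11)(1.60×10^7) = 1.18×10^-3 A.

1.18×10^-3 A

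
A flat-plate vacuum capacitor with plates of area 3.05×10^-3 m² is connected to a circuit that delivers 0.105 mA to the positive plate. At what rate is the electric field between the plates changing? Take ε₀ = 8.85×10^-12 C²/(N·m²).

3.89×10^9 V/(m·s)

By continuity, I_d in the gap equals the 0.105 mA flowing in the wire.
Since I_d = ε₀ A dE/dt, dE/dt = I_d/(ε₀A) = (1.05×10^-4)/((8.85×10^-12)(3.05×10^-3)) = 3.89×10^9 V/(m·s).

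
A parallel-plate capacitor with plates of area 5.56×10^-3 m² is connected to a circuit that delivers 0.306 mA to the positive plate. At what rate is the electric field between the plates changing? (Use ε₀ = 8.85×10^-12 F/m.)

By continuity, I_d in the gap equals the 0.306 mA flowing in the wire.
Since I_d = ε₀ A dE/dt, dE/dt = I_d/(ε₀A) = (3.06×10^-4)/((8.85×10^-12)(5.56×10^-3)) = 6.22×10^9 V/(m·s).

6.22×10^9 V/(m·s)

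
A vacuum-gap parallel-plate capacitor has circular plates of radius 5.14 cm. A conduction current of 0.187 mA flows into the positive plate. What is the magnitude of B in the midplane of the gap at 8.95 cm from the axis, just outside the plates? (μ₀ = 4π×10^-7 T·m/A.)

Between the plates the displacement current equals the wire current: I_d = 0.187 mA = 1.87×10^-4 A.
Outside the plates the loop encloses all of I_d, so B·2πr = μ₀ I_d and B = 4.18×10^-10 T.

4.18×10^-10 T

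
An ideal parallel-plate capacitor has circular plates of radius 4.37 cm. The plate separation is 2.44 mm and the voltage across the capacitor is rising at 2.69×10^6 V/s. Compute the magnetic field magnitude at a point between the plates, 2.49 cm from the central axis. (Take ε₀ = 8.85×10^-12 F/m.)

1.53×10^-10 T

dE/dt = (dV/dt)/d = 1.102×10^9 V/(m·s); I_d = ε₀(πR²)(dE/dt) = (8.85×10^-12)(5.999×10^-3)(1.102×10^9) = 5.851×10^-5 A.
For r < R the Ampère–Maxwell law gives B(2πr) = μ₀ I_d (r²/R²), so B = μ₀ I_d r/(2πR²) = (4π×10^-7)(5.851×10^-5)(0.0249)/(2π·0.0437²) = 1.53×10^-10 T.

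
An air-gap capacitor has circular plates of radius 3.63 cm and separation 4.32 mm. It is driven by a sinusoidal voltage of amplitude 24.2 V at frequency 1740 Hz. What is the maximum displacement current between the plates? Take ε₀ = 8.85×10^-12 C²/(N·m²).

2.24×10^-6 A

The displacement current equals the conduction current C dV/dt, which peaks at C V₀ ω.
With C = ε₀A/d = (8.85×10^-12)(4.140×10^-3)/(4.32×10^-3) = 8.481×10^-12 F and ω = 2πf = 1.093×10^4 rad/s, I_d,max = (8.481×10^-12)(24.2)(1.093×10^4) = 2.24×10^-6 A.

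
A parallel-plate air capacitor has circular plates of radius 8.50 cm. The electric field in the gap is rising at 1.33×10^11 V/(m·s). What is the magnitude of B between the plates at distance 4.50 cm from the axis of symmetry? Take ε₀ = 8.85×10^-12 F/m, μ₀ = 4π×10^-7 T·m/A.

Total displacement current: I_d = ε₀(πR²)(dE/dt) = (8.85×10^-12)(0.02270)(1.33×10^11) = 0.02672 A.
∮B·dl = μ₀ I_d,enc with I_d,enc = I_d r²/R² = 7.489×10^-3 A; so B = μ₀ I_d,enc/(2πr) = 3.33×10^-8 T.

3.33×10^-8 T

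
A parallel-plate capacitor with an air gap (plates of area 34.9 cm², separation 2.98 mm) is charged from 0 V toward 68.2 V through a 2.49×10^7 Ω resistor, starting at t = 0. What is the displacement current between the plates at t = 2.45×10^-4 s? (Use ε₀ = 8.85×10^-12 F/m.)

1.06×10^-6 A

C = ε₀A/d = (8.85×10^-12)(3.49×10^-3)/(2.98×10^-3) = 1.036×10^-11 F, so τ = RC = 2.580×10^-4 s.
The conduction current is I(t) = (V₀/R) e^(−t/τ), and the displacement current between the plates equals it.
t/τ = 0.9496; I_d = (68.2/2.49×10^7) · e^(−0.9496) = (2.739×10^-6)(0.3869) = 1.06×10^-6 A.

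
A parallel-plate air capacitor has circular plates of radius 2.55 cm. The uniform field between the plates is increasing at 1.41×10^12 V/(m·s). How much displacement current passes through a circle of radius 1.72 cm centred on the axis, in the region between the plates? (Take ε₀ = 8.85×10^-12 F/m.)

Total displacement current: I_d = ε₀(πR²)(dE/dt) = (8.85×10^-12)(2.043×10^-3)(1.41×10^12) = 0.02549 A.
Through an area πr² the displacement current is I_d·(πr²/πR²) = I_d (r/R)² = 0.0116 A.

0.0116 A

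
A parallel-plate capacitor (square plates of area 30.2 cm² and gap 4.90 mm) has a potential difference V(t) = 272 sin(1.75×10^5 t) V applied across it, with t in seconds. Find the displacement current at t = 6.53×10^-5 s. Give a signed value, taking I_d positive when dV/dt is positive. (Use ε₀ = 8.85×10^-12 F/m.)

1.09×10^-4 A

dE/dt = (V₀ω/d)·cos(ωt) with ωt = 11.4275 rad: (272)(1.75×10^5)(0.4186)/(4.90×10^-3) = 4.066×10^9 V/(m·s).
I_d = ε₀ A dE/dt = (8.85×10^-12)(3.02×10^-3)(4.066×10^9) = 1.09×10^-4 A.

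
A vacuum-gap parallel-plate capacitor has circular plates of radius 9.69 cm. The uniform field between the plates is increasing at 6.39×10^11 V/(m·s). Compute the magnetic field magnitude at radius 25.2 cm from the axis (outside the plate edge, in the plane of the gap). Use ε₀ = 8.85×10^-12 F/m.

1.32×10^-7 T

I_d = ε₀ dΦ_E/dt = ε₀ πR² (dE/dt) = (8.85×10^-12)(0.02950)(6.39×10^11) = 0.1668 A through the full plate area.
With r > R the enclosed displacement current is the full I_d; B = μ₀ I_d / (2πr) = 1.32×10^-7 T.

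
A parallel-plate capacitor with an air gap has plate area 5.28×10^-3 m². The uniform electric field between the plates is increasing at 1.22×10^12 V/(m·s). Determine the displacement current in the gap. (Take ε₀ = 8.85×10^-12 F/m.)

The displacement current is ε₀ times dΦ_E/dt = ε₀ A dE/dt = (8.85×10^-12)(5.28×10^-3)(1.22×10^12) = 0.0570 A.

0.0570 A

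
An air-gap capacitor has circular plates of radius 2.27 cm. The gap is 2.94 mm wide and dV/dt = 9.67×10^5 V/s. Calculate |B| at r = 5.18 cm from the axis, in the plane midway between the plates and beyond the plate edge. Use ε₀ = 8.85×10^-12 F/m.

1.82×10^-11 T

I_d = C dV/dt with C = ε₀πR²/d = 4.874×10^-12 F, so I_d = (4.874×10^-12)(9.67×10^5) = 4.713×10^-6 A.
With r > R the enclosed displacement current is the full I_d; B = μ₀ I_d / (2πr) = 1.82×10^-11 T.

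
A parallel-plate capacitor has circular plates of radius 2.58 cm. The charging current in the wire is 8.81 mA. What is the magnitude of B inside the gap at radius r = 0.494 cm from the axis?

No conduction current crosses the gap, so I_d there equals the 8.81×10^-3 A in the leads.
∮B·dl = μ₀ I_d,enc with I_d,enc = I_d r²/R² = 3.230×10^-4 A; so B = μ₀ I_d,enc/(2πr) = 1.31×10^-8 T.

1.31×10^-8 T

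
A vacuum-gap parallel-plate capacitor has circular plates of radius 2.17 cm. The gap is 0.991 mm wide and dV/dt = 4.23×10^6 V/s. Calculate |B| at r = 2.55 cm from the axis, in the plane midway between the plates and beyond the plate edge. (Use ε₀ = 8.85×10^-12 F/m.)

With E = V/d, dE/dt = 4.268×10^9 V/(m·s) and πR² = 1.479×10^-3 m², giving I_d = ε₀ πR² dE/dt = 5.586×10^-5 A.
Outside the plates the loop encloses all of I_d, so B·2πr = μ₀ I_d and B = 4.38×10^-10 T.

4.38×10^-10 T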